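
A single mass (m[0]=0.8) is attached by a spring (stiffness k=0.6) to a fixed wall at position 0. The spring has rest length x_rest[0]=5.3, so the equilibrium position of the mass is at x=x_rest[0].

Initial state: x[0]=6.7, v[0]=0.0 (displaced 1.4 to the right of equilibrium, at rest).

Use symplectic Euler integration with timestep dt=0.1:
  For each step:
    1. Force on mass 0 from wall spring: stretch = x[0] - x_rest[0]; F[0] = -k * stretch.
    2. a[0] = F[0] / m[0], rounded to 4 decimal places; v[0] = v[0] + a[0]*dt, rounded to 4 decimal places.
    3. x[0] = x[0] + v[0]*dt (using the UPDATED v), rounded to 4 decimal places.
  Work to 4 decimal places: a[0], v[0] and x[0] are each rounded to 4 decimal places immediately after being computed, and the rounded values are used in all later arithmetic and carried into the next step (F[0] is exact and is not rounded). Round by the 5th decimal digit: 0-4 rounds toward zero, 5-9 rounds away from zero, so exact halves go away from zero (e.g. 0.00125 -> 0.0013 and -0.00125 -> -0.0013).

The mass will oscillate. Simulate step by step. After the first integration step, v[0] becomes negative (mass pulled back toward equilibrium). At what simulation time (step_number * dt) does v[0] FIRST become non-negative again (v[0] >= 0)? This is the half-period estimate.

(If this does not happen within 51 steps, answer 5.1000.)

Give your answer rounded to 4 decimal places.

Answer: 3.7000

Derivation:
Step 0: x=[6.7000] v=[0.0000]
Step 1: x=[6.6895] v=[-0.1050]
Step 2: x=[6.6686] v=[-0.2092]
Step 3: x=[6.6374] v=[-0.3119]
Step 4: x=[6.5962] v=[-0.4122]
Step 5: x=[6.5453] v=[-0.5094]
Step 6: x=[6.4850] v=[-0.6028]
Step 7: x=[6.4158] v=[-0.6917]
Step 8: x=[6.3383] v=[-0.7754]
Step 9: x=[6.2530] v=[-0.8533]
Step 10: x=[6.1605] v=[-0.9248]
Step 11: x=[6.0616] v=[-0.9893]
Step 12: x=[5.9570] v=[-1.0464]
Step 13: x=[5.8474] v=[-1.0957]
Step 14: x=[5.7337] v=[-1.1368]
Step 15: x=[5.6168] v=[-1.1693]
Step 16: x=[5.4975] v=[-1.1931]
Step 17: x=[5.3767] v=[-1.2079]
Step 18: x=[5.2553] v=[-1.2137]
Step 19: x=[5.1343] v=[-1.2104]
Step 20: x=[5.0145] v=[-1.1980]
Step 21: x=[4.8968] v=[-1.1766]
Step 22: x=[4.7822] v=[-1.1464]
Step 23: x=[4.6714] v=[-1.1076]
Step 24: x=[4.5654] v=[-1.0605]
Step 25: x=[4.4649] v=[-1.0054]
Step 26: x=[4.3706] v=[-0.9428]
Step 27: x=[4.2833] v=[-0.8731]
Step 28: x=[4.2036] v=[-0.7969]
Step 29: x=[4.1321] v=[-0.7147]
Step 30: x=[4.0694] v=[-0.6271]
Step 31: x=[4.0159] v=[-0.5348]
Step 32: x=[3.9721] v=[-0.4385]
Step 33: x=[3.9382] v=[-0.3389]
Step 34: x=[3.9145] v=[-0.2368]
Step 35: x=[3.9012] v=[-0.1329]
Step 36: x=[3.8984] v=[-0.0280]
Step 37: x=[3.9061] v=[0.0771]
First v>=0 after going negative at step 37, time=3.7000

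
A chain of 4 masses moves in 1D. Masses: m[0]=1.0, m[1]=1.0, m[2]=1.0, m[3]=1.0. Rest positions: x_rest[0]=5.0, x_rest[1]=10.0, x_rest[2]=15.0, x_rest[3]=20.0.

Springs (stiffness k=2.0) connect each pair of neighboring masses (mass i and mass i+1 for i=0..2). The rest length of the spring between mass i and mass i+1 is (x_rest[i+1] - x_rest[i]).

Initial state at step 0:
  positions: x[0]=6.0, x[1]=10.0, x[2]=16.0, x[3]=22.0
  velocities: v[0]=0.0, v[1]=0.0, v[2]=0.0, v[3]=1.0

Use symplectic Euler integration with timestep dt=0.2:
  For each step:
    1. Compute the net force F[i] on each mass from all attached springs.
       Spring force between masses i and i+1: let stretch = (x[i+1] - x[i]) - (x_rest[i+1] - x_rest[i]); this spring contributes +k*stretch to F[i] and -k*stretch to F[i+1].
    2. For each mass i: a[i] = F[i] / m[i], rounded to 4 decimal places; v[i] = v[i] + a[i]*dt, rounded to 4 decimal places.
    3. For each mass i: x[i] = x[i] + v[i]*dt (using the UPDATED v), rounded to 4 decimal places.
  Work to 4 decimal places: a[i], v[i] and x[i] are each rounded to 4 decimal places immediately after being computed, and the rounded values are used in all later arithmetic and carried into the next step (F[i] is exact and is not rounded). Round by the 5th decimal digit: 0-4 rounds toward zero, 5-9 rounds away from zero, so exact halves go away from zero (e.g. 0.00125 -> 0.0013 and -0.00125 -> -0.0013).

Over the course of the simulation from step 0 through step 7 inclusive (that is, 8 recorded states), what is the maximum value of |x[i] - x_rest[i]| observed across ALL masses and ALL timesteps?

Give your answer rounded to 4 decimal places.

Answer: 2.1504

Derivation:
Step 0: x=[6.0000 10.0000 16.0000 22.0000] v=[0.0000 0.0000 0.0000 1.0000]
Step 1: x=[5.9200 10.1600 16.0000 22.1200] v=[-0.4000 0.8000 0.0000 0.6000]
Step 2: x=[5.7792 10.4480 16.0224 22.1504] v=[-0.7040 1.4400 0.1120 0.1520]
Step 3: x=[5.6119 10.8084 16.0891 22.0906] v=[-0.8365 1.8022 0.3334 -0.2992]
Step 4: x=[5.4603 11.1756 16.2134 21.9506] v=[-0.7579 1.8359 0.6217 -0.6998]
Step 5: x=[5.3659 11.4886 16.3937 21.7517] v=[-0.4718 1.5649 0.9015 -0.9947]
Step 6: x=[5.3614 11.7042 16.6102 21.5241] v=[-0.0227 1.0779 1.0827 -1.1379]
Step 7: x=[5.4643 11.8048 16.8274 21.3034] v=[0.5144 0.5032 1.0859 -1.1035]
Max displacement = 2.1504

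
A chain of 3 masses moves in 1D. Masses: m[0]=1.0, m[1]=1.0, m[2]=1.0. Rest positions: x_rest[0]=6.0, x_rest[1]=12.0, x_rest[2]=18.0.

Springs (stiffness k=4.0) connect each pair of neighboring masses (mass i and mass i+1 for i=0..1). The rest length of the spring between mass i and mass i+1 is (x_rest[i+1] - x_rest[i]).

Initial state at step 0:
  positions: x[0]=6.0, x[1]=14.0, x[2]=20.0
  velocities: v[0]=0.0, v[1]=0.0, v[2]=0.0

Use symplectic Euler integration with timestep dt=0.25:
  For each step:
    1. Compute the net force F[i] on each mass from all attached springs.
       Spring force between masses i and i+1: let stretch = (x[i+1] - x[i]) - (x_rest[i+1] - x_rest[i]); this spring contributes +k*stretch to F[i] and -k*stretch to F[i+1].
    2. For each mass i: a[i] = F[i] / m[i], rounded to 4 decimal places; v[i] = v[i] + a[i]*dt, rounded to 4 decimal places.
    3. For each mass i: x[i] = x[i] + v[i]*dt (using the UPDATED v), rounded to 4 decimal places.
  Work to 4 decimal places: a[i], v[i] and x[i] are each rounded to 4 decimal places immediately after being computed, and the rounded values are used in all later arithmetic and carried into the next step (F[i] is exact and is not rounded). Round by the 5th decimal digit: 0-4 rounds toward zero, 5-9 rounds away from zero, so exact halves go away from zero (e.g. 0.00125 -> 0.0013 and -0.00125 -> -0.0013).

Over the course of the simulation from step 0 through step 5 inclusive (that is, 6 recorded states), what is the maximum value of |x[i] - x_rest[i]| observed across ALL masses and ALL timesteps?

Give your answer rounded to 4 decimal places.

Step 0: x=[6.0000 14.0000 20.0000] v=[0.0000 0.0000 0.0000]
Step 1: x=[6.5000 13.5000 20.0000] v=[2.0000 -2.0000 0.0000]
Step 2: x=[7.2500 12.8750 19.8750] v=[3.0000 -2.5000 -0.5000]
Step 3: x=[7.9063 12.5938 19.5000] v=[2.6250 -1.1250 -1.5000]
Step 4: x=[8.2344 12.8672 18.8985] v=[1.3125 1.0937 -2.4062]
Step 5: x=[8.2207 13.4903 18.2891] v=[-0.0547 2.4922 -2.4375]
Max displacement = 2.2344

Answer: 2.2344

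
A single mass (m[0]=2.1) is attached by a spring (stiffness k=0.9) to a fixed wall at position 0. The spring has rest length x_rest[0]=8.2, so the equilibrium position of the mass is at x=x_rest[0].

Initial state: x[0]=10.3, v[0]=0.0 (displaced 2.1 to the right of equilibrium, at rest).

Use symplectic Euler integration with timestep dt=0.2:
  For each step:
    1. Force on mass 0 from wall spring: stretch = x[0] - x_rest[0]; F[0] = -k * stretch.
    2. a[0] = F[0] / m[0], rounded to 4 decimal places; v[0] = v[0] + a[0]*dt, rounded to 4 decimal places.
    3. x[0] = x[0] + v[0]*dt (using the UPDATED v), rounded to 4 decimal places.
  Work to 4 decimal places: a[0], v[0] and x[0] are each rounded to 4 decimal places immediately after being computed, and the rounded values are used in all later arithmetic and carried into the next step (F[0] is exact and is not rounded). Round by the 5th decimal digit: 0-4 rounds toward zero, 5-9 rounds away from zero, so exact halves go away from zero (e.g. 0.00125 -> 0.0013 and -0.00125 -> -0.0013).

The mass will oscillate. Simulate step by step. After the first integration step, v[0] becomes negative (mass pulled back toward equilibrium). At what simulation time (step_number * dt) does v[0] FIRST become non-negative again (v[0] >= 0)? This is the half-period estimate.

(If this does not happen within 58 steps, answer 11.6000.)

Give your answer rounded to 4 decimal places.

Answer: 4.8000

Derivation:
Step 0: x=[10.3000] v=[0.0000]
Step 1: x=[10.2640] v=[-0.1800]
Step 2: x=[10.1926] v=[-0.3569]
Step 3: x=[10.0871] v=[-0.5277]
Step 4: x=[9.9492] v=[-0.6895]
Step 5: x=[9.7813] v=[-0.8394]
Step 6: x=[9.5863] v=[-0.9749]
Step 7: x=[9.3676] v=[-1.0937]
Step 8: x=[9.1288] v=[-1.1938]
Step 9: x=[8.8741] v=[-1.2734]
Step 10: x=[8.6079] v=[-1.3312]
Step 11: x=[8.3347] v=[-1.3662]
Step 12: x=[8.0592] v=[-1.3777]
Step 13: x=[7.7861] v=[-1.3656]
Step 14: x=[7.5201] v=[-1.3301]
Step 15: x=[7.2657] v=[-1.2718]
Step 16: x=[7.0274] v=[-1.1917]
Step 17: x=[6.8092] v=[-1.0912]
Step 18: x=[6.6148] v=[-0.9720]
Step 19: x=[6.4476] v=[-0.8361]
Step 20: x=[6.3104] v=[-0.6859]
Step 21: x=[6.2056] v=[-0.5239]
Step 22: x=[6.1350] v=[-0.3530]
Step 23: x=[6.0998] v=[-0.1760]
Step 24: x=[6.1006] v=[0.0040]
First v>=0 after going negative at step 24, time=4.8000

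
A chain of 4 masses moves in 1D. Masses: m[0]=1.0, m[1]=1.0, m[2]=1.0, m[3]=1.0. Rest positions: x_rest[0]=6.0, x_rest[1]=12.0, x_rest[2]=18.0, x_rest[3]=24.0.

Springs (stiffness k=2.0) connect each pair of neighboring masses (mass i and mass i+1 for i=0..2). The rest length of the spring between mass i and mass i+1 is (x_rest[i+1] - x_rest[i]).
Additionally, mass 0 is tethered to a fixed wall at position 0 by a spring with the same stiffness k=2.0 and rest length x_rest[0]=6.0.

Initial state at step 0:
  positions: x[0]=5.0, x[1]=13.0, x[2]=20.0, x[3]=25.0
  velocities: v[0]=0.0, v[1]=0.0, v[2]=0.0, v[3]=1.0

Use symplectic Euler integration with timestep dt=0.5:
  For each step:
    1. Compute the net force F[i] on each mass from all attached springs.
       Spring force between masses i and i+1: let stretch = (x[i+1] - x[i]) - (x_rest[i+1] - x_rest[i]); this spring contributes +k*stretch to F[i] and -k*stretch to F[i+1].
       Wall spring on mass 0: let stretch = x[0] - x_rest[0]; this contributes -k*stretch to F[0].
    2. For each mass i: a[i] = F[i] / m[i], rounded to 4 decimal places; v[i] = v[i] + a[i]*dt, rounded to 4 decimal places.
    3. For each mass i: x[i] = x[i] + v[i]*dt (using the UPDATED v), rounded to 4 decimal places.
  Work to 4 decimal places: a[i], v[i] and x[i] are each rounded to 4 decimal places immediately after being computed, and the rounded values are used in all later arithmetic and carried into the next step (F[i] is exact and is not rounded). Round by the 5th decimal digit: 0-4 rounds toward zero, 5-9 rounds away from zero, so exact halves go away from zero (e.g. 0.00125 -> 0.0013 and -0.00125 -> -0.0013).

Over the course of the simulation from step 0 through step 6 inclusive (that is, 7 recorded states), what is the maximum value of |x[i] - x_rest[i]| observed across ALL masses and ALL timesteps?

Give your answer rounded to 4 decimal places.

Answer: 2.5000

Derivation:
Step 0: x=[5.0000 13.0000 20.0000 25.0000] v=[0.0000 0.0000 0.0000 1.0000]
Step 1: x=[6.5000 12.5000 19.0000 26.0000] v=[3.0000 -1.0000 -2.0000 2.0000]
Step 2: x=[7.7500 12.2500 18.2500 26.5000] v=[2.5000 -0.5000 -1.5000 1.0000]
Step 3: x=[7.3750 12.7500 18.6250 25.8750] v=[-0.7500 1.0000 0.7500 -1.2500]
Step 4: x=[6.0000 13.5000 19.6875 24.6250] v=[-2.7500 1.5000 2.1250 -2.5000]
Step 5: x=[5.3750 13.5938 20.1250 23.9063] v=[-1.2500 0.1875 0.8750 -1.4375]
Step 6: x=[6.1719 12.8438 19.1876 24.2969] v=[1.5938 -1.5001 -1.8749 0.7812]
Max displacement = 2.5000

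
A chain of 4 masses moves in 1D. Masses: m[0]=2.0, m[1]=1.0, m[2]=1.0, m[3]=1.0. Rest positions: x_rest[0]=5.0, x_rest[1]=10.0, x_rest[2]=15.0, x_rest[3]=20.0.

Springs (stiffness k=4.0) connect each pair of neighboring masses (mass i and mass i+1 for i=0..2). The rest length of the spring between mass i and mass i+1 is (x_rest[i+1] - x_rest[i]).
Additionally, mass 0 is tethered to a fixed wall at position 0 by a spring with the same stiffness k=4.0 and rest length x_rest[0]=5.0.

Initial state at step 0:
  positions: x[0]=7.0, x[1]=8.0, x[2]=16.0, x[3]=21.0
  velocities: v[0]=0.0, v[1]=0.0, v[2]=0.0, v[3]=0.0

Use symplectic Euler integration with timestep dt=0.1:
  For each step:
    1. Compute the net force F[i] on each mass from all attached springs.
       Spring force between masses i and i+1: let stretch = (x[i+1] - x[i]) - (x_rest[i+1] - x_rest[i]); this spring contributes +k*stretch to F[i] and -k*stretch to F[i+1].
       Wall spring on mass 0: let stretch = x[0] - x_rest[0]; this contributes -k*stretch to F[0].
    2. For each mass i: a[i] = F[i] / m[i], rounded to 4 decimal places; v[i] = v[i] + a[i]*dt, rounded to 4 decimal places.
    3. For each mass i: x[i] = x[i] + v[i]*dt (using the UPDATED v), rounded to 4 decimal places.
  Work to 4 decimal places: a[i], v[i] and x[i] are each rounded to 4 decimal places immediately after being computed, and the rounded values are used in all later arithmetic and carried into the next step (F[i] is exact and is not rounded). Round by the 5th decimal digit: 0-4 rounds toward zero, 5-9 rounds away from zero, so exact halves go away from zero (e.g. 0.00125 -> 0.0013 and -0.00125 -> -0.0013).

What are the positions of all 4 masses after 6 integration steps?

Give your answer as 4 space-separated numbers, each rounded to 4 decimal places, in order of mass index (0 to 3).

Answer: 5.1245 11.9393 14.6919 20.7428

Derivation:
Step 0: x=[7.0000 8.0000 16.0000 21.0000] v=[0.0000 0.0000 0.0000 0.0000]
Step 1: x=[6.8800 8.2800 15.8800 21.0000] v=[-1.2000 2.8000 -1.2000 0.0000]
Step 2: x=[6.6504 8.8080 15.6608 20.9952] v=[-2.2960 5.2800 -2.1920 -0.0480]
Step 3: x=[6.3309 9.5238 15.3809 20.9770] v=[-3.1946 7.1581 -2.7994 -0.1818]
Step 4: x=[5.9487 10.3462 15.0905 20.9350] v=[-3.8222 8.2238 -2.9038 -0.4202]
Step 5: x=[5.5355 11.1825 14.8441 20.8592] v=[-4.1324 8.3625 -2.4637 -0.7580]
Step 6: x=[5.1245 11.9393 14.6919 20.7428] v=[-4.1101 7.5683 -1.5223 -1.1640]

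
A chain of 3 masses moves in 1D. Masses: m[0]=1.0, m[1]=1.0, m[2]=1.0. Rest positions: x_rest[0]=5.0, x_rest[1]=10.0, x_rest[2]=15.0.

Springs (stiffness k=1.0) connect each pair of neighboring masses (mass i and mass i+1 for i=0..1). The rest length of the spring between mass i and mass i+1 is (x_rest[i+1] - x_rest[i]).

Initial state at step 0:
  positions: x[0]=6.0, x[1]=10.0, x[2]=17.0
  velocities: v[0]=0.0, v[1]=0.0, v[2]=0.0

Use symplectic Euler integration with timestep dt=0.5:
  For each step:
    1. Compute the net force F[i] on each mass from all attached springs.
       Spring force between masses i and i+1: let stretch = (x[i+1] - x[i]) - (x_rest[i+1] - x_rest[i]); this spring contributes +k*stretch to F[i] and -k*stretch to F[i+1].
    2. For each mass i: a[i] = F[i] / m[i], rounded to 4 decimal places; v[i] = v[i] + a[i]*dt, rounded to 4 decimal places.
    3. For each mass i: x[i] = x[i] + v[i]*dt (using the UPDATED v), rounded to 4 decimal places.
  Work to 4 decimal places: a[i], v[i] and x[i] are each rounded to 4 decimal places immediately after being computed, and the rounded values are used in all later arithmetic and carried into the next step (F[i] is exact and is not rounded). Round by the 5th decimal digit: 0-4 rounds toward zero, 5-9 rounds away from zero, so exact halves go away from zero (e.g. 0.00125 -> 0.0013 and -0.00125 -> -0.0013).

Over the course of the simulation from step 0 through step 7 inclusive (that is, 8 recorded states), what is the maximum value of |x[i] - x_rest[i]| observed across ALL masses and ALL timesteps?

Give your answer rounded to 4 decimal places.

Step 0: x=[6.0000 10.0000 17.0000] v=[0.0000 0.0000 0.0000]
Step 1: x=[5.7500 10.7500 16.5000] v=[-0.5000 1.5000 -1.0000]
Step 2: x=[5.5000 11.6875 15.8125] v=[-0.5000 1.8750 -1.3750]
Step 3: x=[5.5469 12.1094 15.3438] v=[0.0938 0.8438 -0.9375]
Step 4: x=[5.9845 11.6993 15.3165] v=[0.8751 -0.8203 -0.0547]
Step 5: x=[6.6008 10.7648 15.6349] v=[1.2325 -1.8691 0.6367]
Step 6: x=[7.0081 10.0068 15.9858] v=[0.8145 -1.5161 0.7017]
Step 7: x=[6.9150 9.9938 16.0919] v=[-0.1862 -0.0260 0.2122]
Max displacement = 2.1094

Answer: 2.1094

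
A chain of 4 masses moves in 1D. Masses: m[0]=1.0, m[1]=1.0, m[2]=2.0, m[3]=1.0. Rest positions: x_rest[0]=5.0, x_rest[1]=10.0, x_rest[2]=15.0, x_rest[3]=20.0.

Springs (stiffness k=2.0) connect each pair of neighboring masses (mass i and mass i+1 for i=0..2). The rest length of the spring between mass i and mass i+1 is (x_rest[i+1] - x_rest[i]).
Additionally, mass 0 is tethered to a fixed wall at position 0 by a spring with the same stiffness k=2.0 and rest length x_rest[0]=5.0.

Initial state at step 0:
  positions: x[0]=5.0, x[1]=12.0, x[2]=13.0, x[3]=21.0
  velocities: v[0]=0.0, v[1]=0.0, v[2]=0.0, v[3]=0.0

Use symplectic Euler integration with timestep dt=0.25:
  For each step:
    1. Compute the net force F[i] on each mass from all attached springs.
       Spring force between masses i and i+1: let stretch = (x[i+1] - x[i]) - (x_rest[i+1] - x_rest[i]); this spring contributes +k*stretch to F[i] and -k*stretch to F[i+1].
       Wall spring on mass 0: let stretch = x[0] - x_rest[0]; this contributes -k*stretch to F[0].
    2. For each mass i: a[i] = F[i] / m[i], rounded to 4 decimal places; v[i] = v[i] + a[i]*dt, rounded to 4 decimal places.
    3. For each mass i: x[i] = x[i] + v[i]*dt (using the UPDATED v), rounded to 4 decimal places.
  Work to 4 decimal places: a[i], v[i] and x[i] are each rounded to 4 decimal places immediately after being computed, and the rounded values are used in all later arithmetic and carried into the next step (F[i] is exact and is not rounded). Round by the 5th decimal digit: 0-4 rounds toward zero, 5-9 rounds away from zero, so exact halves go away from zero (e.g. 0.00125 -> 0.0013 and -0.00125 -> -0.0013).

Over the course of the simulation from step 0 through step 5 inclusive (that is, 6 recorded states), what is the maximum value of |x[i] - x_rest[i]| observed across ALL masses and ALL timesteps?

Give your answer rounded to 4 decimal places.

Step 0: x=[5.0000 12.0000 13.0000 21.0000] v=[0.0000 0.0000 0.0000 0.0000]
Step 1: x=[5.2500 11.2500 13.4375 20.6250] v=[1.0000 -3.0000 1.7500 -1.5000]
Step 2: x=[5.5938 10.0234 14.1875 19.9766] v=[1.3750 -4.9063 3.0000 -2.5938]
Step 3: x=[5.7920 8.7636 15.0391 19.2295] v=[0.7929 -5.0391 3.4063 -2.9884]
Step 4: x=[5.6377 7.9168 15.7604 18.5836] v=[-0.6173 -3.3872 2.8850 -2.5836]
Step 5: x=[5.0636 7.7656 16.1679 18.2098] v=[-2.2966 -0.6050 1.6299 -1.4952]
Max displacement = 2.2344

Answer: 2.2344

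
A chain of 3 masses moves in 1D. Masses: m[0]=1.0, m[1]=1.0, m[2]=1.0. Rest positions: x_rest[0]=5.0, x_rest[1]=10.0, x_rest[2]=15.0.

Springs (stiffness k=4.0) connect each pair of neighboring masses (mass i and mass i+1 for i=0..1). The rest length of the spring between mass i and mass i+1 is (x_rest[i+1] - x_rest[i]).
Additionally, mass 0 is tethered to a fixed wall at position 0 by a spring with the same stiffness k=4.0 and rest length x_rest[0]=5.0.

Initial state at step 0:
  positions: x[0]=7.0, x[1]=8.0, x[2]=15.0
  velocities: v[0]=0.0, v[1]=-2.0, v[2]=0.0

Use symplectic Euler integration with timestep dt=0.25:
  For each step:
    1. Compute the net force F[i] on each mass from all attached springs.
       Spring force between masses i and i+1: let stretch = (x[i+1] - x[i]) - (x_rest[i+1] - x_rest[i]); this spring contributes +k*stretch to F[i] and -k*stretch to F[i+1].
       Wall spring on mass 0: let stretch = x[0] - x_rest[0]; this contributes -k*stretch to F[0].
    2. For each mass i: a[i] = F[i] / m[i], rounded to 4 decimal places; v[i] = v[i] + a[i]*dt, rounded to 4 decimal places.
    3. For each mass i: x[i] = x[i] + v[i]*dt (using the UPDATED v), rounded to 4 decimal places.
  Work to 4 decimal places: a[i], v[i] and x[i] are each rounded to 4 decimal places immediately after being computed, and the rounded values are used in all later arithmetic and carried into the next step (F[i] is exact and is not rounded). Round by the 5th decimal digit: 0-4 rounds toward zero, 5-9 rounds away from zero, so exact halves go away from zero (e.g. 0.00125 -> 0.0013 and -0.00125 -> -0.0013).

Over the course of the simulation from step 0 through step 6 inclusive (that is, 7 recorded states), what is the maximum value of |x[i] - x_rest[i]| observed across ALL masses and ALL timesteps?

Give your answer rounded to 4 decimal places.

Answer: 2.8417

Derivation:
Step 0: x=[7.0000 8.0000 15.0000] v=[0.0000 -2.0000 0.0000]
Step 1: x=[5.5000 9.0000 14.5000] v=[-6.0000 4.0000 -2.0000]
Step 2: x=[3.5000 10.5000 13.8750] v=[-8.0000 6.0000 -2.5000]
Step 3: x=[2.3750 11.0938 13.6563] v=[-4.5000 2.3750 -0.8750]
Step 4: x=[2.8360 10.1485 14.0469] v=[1.8438 -3.7813 1.5625]
Step 5: x=[4.4161 8.3497 14.7129] v=[6.3203 -7.1954 2.6641]
Step 6: x=[5.8756 7.1583 15.0381] v=[5.8378 -4.7658 1.3009]
Max displacement = 2.8417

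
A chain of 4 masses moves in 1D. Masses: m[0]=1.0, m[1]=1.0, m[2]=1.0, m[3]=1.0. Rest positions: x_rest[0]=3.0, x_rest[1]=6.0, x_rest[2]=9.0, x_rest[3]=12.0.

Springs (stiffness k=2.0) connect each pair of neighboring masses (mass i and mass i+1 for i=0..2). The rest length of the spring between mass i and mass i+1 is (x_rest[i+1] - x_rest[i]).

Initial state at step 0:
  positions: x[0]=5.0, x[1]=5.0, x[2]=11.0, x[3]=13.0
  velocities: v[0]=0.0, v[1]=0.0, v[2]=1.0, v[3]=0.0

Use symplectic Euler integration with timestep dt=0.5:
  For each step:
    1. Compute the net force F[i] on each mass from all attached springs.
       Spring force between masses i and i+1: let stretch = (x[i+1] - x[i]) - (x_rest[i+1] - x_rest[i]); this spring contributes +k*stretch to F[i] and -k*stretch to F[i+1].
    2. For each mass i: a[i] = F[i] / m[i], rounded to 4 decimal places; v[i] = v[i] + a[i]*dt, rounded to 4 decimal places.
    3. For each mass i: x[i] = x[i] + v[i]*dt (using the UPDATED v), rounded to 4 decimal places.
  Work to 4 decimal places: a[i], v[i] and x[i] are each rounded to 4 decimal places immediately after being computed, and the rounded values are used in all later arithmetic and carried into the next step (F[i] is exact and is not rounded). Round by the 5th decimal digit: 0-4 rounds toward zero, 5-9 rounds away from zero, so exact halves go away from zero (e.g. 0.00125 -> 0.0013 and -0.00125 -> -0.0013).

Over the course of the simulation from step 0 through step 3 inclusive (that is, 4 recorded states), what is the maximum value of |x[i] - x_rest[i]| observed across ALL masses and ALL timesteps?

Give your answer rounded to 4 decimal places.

Answer: 3.5000

Derivation:
Step 0: x=[5.0000 5.0000 11.0000 13.0000] v=[0.0000 0.0000 1.0000 0.0000]
Step 1: x=[3.5000 8.0000 9.5000 13.5000] v=[-3.0000 6.0000 -3.0000 1.0000]
Step 2: x=[2.7500 9.5000 9.2500 13.5000] v=[-1.5000 3.0000 -0.5000 0.0000]
Step 3: x=[3.8750 7.5000 11.2500 12.8750] v=[2.2500 -4.0000 4.0000 -1.2500]
Max displacement = 3.5000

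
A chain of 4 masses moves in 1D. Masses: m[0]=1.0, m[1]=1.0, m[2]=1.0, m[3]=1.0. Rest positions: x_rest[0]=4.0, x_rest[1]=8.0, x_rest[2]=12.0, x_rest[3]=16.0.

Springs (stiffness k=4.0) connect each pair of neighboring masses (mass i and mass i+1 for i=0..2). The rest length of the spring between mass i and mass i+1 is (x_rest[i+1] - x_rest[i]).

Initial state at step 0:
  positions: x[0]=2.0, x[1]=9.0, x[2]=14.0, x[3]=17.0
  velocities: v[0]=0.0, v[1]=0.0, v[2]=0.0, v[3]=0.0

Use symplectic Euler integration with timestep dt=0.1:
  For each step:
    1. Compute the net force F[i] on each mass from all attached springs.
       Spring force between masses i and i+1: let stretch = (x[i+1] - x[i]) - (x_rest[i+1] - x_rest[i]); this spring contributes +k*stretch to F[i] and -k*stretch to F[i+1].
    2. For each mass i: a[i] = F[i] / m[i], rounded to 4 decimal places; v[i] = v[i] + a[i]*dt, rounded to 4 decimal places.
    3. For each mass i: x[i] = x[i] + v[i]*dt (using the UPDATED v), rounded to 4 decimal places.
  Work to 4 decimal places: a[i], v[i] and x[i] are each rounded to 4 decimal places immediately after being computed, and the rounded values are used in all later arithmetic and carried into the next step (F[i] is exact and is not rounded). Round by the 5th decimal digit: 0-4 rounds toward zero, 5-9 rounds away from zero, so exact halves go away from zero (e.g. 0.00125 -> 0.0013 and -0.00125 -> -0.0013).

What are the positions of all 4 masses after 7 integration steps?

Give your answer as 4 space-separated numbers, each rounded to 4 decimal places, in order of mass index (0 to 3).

Answer: 4.4775 7.6189 12.3121 17.5918

Derivation:
Step 0: x=[2.0000 9.0000 14.0000 17.0000] v=[0.0000 0.0000 0.0000 0.0000]
Step 1: x=[2.1200 8.9200 13.9200 17.0400] v=[1.2000 -0.8000 -0.8000 0.4000]
Step 2: x=[2.3520 8.7680 13.7648 17.1152] v=[2.3200 -1.5200 -1.5520 0.7520]
Step 3: x=[2.6806 8.5592 13.5437 17.2164] v=[3.2864 -2.0877 -2.2106 1.0118]
Step 4: x=[3.0844 8.3147 13.2702 17.3307] v=[4.0378 -2.4453 -2.7353 1.1427]
Step 5: x=[3.5374 8.0592 12.9609 17.4426] v=[4.5299 -2.5552 -3.0933 1.1185]
Step 6: x=[4.0113 7.8189 12.6348 17.5352] v=[4.7386 -2.4032 -3.2613 0.9258]
Step 7: x=[4.4775 7.6189 12.3121 17.5918] v=[4.6616 -1.9999 -3.2275 0.5656]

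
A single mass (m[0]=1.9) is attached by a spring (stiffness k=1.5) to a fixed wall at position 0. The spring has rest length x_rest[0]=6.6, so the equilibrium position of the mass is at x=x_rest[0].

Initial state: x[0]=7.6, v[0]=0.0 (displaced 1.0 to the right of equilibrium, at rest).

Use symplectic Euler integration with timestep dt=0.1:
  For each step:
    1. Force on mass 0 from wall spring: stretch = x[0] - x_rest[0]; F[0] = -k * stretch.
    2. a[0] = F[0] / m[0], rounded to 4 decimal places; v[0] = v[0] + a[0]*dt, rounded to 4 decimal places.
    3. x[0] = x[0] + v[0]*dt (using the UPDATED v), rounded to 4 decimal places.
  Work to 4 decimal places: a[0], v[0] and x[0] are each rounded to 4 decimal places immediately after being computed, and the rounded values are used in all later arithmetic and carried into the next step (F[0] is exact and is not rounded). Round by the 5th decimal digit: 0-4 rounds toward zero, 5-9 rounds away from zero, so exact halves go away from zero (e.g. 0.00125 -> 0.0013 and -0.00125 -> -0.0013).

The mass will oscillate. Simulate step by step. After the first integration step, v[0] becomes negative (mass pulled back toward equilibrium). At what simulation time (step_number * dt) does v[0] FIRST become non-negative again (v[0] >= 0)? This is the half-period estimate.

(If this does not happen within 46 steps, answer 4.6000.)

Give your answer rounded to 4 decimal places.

Answer: 3.6000

Derivation:
Step 0: x=[7.6000] v=[0.0000]
Step 1: x=[7.5921] v=[-0.0790]
Step 2: x=[7.5764] v=[-0.1573]
Step 3: x=[7.5530] v=[-0.2344]
Step 4: x=[7.5220] v=[-0.3096]
Step 5: x=[7.4838] v=[-0.3824]
Step 6: x=[7.4386] v=[-0.4522]
Step 7: x=[7.3868] v=[-0.5184]
Step 8: x=[7.3288] v=[-0.5805]
Step 9: x=[7.2650] v=[-0.6380]
Step 10: x=[7.1960] v=[-0.6905]
Step 11: x=[7.1222] v=[-0.7376]
Step 12: x=[7.0443] v=[-0.7788]
Step 13: x=[6.9629] v=[-0.8139]
Step 14: x=[6.8786] v=[-0.8426]
Step 15: x=[6.7921] v=[-0.8646]
Step 16: x=[6.7041] v=[-0.8798]
Step 17: x=[6.6153] v=[-0.8880]
Step 18: x=[6.5264] v=[-0.8892]
Step 19: x=[6.4381] v=[-0.8834]
Step 20: x=[6.3510] v=[-0.8706]
Step 21: x=[6.2659] v=[-0.8509]
Step 22: x=[6.1835] v=[-0.8245]
Step 23: x=[6.1043] v=[-0.7916]
Step 24: x=[6.0291] v=[-0.7525]
Step 25: x=[5.9584] v=[-0.7074]
Step 26: x=[5.8927] v=[-0.6568]
Step 27: x=[5.8326] v=[-0.6010]
Step 28: x=[5.7786] v=[-0.5404]
Step 29: x=[5.7310] v=[-0.4756]
Step 30: x=[5.6903] v=[-0.4070]
Step 31: x=[5.6568] v=[-0.3352]
Step 32: x=[5.6307] v=[-0.2607]
Step 33: x=[5.6123] v=[-0.1842]
Step 34: x=[5.6017] v=[-0.1062]
Step 35: x=[5.5990] v=[-0.0274]
Step 36: x=[5.6042] v=[0.0516]
First v>=0 after going negative at step 36, time=3.6000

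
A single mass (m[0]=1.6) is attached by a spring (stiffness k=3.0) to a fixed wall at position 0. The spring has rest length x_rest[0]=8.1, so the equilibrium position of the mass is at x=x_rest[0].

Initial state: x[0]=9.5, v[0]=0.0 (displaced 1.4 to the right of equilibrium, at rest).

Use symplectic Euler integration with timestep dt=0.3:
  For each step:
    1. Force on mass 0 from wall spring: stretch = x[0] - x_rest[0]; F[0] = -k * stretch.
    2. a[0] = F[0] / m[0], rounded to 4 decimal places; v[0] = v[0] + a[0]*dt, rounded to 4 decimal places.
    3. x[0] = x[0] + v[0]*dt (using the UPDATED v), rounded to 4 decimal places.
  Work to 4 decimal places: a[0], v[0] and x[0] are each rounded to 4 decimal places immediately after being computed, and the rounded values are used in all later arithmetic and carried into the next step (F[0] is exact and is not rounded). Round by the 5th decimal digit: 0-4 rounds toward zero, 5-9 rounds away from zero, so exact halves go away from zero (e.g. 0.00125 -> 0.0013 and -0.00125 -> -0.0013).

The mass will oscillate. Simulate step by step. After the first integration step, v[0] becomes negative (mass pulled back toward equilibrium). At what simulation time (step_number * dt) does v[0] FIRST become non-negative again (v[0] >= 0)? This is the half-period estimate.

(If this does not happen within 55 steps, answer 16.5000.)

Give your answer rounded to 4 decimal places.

Step 0: x=[9.5000] v=[0.0000]
Step 1: x=[9.2638] v=[-0.7875]
Step 2: x=[8.8312] v=[-1.4421]
Step 3: x=[8.2752] v=[-1.8534]
Step 4: x=[7.6896] v=[-1.9520]
Step 5: x=[7.1732] v=[-1.7212]
Step 6: x=[6.8132] v=[-1.1999]
Step 7: x=[6.6704] v=[-0.4761]
Step 8: x=[6.7688] v=[0.3281]
First v>=0 after going negative at step 8, time=2.4000

Answer: 2.4000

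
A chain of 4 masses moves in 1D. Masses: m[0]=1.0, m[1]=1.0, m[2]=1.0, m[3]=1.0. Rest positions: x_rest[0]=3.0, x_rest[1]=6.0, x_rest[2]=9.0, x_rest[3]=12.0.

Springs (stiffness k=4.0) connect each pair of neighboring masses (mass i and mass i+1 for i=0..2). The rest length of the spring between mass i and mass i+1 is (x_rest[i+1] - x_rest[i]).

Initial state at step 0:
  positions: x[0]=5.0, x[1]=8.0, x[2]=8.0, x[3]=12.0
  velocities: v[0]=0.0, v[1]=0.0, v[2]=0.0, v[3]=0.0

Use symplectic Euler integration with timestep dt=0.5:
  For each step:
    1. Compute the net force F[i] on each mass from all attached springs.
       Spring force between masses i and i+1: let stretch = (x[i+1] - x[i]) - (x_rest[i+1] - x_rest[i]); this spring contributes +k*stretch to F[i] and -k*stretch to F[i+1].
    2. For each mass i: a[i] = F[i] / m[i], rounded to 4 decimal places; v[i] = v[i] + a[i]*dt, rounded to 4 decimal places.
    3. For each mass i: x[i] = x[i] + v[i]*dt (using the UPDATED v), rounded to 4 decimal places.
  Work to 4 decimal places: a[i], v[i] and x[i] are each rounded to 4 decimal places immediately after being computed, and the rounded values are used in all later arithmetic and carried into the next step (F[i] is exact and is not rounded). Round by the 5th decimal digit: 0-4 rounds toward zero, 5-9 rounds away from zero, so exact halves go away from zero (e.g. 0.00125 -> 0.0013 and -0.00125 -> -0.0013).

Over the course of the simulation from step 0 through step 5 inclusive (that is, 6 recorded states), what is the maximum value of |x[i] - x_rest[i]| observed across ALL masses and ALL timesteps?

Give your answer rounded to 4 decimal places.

Answer: 3.0000

Derivation:
Step 0: x=[5.0000 8.0000 8.0000 12.0000] v=[0.0000 0.0000 0.0000 0.0000]
Step 1: x=[5.0000 5.0000 12.0000 11.0000] v=[0.0000 -6.0000 8.0000 -2.0000]
Step 2: x=[2.0000 9.0000 8.0000 14.0000] v=[-6.0000 8.0000 -8.0000 6.0000]
Step 3: x=[3.0000 5.0000 11.0000 14.0000] v=[2.0000 -8.0000 6.0000 0.0000]
Step 4: x=[3.0000 5.0000 11.0000 14.0000] v=[0.0000 0.0000 0.0000 0.0000]
Step 5: x=[2.0000 9.0000 8.0000 14.0000] v=[-2.0000 8.0000 -6.0000 0.0000]
Max displacement = 3.0000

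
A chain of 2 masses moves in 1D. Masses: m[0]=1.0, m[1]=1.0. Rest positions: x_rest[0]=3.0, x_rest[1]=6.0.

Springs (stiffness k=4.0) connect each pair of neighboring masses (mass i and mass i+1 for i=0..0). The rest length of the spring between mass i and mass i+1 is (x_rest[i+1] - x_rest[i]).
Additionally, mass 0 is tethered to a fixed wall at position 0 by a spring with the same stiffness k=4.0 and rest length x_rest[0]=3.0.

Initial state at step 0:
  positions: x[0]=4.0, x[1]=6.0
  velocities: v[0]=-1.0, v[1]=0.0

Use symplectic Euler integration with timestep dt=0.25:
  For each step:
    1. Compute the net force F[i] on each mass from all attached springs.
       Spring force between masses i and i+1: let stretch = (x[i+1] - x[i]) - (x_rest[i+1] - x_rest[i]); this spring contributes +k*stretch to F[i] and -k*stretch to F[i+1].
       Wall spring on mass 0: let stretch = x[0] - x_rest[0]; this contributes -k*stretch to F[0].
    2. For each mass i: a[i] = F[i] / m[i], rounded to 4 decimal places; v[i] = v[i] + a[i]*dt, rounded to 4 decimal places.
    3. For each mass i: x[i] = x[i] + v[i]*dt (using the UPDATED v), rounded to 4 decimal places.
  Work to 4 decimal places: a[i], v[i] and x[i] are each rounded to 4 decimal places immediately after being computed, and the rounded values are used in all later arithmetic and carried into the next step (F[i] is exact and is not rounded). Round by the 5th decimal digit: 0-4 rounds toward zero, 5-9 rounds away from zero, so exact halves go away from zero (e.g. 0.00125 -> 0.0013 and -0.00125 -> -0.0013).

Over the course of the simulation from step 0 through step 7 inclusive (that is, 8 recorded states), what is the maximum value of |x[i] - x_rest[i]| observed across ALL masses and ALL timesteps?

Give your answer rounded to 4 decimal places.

Step 0: x=[4.0000 6.0000] v=[-1.0000 0.0000]
Step 1: x=[3.2500 6.2500] v=[-3.0000 1.0000]
Step 2: x=[2.4375 6.5000] v=[-3.2500 1.0000]
Step 3: x=[2.0313 6.4844] v=[-1.6250 -0.0625]
Step 4: x=[2.2305 6.1055] v=[0.7968 -1.5156]
Step 5: x=[2.8408 5.5079] v=[2.4413 -2.3906]
Step 6: x=[3.4077 4.9935] v=[2.2676 -2.0577]
Step 7: x=[3.5191 4.8326] v=[0.4457 -0.6435]
Max displacement = 1.1674

Answer: 1.1674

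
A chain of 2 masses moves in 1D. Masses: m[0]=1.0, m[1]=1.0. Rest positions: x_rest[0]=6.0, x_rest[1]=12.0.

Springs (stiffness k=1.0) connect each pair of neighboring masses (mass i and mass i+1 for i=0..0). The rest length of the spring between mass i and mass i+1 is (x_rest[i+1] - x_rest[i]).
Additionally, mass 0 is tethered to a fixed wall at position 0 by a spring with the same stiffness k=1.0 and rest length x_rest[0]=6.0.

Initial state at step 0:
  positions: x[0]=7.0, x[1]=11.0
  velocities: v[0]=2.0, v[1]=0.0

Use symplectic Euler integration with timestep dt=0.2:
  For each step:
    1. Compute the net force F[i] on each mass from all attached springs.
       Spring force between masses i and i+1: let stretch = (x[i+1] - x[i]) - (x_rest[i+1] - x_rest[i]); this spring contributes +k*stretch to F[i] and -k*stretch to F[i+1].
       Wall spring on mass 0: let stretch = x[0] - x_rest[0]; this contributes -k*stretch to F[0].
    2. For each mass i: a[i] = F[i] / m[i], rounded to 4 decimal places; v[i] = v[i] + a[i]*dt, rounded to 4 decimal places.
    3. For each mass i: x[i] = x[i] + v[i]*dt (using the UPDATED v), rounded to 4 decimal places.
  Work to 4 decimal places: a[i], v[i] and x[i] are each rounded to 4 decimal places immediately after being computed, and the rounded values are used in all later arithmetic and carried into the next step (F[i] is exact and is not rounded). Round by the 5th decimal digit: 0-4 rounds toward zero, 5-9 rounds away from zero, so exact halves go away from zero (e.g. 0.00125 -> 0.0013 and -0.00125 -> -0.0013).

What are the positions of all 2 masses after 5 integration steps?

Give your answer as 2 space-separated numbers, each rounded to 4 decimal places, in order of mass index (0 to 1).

Answer: 7.0362 12.2238

Derivation:
Step 0: x=[7.0000 11.0000] v=[2.0000 0.0000]
Step 1: x=[7.2800 11.0800] v=[1.4000 0.4000]
Step 2: x=[7.4208 11.2480] v=[0.7040 0.8400]
Step 3: x=[7.4179 11.5029] v=[-0.0147 1.2746]
Step 4: x=[7.2816 11.8344] v=[-0.6813 1.6576]
Step 5: x=[7.0362 12.2238] v=[-1.2271 1.9470]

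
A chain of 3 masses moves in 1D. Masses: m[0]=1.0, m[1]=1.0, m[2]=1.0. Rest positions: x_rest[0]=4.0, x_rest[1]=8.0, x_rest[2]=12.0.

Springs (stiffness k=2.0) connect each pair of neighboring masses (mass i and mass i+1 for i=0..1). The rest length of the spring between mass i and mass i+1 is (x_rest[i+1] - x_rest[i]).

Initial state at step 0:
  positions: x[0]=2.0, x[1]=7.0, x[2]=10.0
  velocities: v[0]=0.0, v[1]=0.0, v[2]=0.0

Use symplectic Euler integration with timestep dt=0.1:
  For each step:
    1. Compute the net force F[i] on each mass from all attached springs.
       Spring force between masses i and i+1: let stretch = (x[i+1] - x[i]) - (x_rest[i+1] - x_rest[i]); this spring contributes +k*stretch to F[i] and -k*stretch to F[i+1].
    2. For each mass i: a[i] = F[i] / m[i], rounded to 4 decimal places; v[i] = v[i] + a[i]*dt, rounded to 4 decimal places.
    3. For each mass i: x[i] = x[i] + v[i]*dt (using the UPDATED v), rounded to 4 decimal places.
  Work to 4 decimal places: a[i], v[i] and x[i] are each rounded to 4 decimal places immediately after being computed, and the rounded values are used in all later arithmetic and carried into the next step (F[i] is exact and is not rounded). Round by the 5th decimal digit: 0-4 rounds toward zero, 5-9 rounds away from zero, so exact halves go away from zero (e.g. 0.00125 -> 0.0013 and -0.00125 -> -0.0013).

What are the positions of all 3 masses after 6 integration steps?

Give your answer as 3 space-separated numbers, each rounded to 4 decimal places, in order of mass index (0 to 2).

Step 0: x=[2.0000 7.0000 10.0000] v=[0.0000 0.0000 0.0000]
Step 1: x=[2.0200 6.9600 10.0200] v=[0.2000 -0.4000 0.2000]
Step 2: x=[2.0588 6.8824 10.0588] v=[0.3880 -0.7760 0.3880]
Step 3: x=[2.1141 6.7719 10.1141] v=[0.5527 -1.1054 0.5527]
Step 4: x=[2.1825 6.6351 10.1825] v=[0.6843 -1.3685 0.6843]
Step 5: x=[2.2600 6.4802 10.2600] v=[0.7748 -1.5495 0.7748]
Step 6: x=[2.3419 6.3164 10.3419] v=[0.8188 -1.6376 0.8188]

Answer: 2.3419 6.3164 10.3419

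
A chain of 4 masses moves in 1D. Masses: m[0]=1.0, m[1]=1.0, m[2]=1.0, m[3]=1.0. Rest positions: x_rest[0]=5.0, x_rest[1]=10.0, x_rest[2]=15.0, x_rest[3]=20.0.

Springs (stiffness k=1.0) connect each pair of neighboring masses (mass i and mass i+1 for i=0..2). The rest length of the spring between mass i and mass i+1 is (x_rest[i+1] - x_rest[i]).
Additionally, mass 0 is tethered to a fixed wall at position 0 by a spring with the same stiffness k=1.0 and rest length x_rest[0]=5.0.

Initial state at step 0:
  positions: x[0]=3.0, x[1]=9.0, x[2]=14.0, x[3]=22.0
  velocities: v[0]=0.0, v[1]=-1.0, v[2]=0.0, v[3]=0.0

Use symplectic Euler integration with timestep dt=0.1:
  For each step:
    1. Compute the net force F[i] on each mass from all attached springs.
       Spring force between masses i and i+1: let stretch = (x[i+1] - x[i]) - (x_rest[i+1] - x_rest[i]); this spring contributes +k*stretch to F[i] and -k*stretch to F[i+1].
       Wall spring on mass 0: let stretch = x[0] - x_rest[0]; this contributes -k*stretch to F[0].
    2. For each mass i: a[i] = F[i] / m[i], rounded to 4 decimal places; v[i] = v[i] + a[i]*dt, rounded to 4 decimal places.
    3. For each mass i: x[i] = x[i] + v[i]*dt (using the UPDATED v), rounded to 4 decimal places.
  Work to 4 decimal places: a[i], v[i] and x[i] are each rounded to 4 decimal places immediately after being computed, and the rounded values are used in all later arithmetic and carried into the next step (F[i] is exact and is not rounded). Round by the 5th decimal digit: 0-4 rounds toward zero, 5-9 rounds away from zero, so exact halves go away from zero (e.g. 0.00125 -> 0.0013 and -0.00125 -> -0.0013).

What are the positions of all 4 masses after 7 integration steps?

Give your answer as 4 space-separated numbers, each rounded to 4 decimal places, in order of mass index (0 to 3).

Step 0: x=[3.0000 9.0000 14.0000 22.0000] v=[0.0000 -1.0000 0.0000 0.0000]
Step 1: x=[3.0300 8.8900 14.0300 21.9700] v=[0.3000 -1.1000 0.3000 -0.3000]
Step 2: x=[3.0883 8.7728 14.0880 21.9106] v=[0.5830 -1.1720 0.5800 -0.5940]
Step 3: x=[3.1726 8.6519 14.1711 21.8230] v=[0.8426 -1.2089 0.8307 -0.8763]
Step 4: x=[3.2799 8.5314 14.2755 21.7089] v=[1.0733 -1.2049 1.0440 -1.1415]
Step 5: x=[3.4070 8.4158 14.3968 21.5704] v=[1.2705 -1.1556 1.2129 -1.3848]
Step 6: x=[3.5501 8.3100 14.5300 21.4102] v=[1.4307 -1.0584 1.3322 -1.6022]
Step 7: x=[3.7053 8.2188 14.6698 21.2312] v=[1.5517 -0.9124 1.3982 -1.7902]

Answer: 3.7053 8.2188 14.6698 21.2312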